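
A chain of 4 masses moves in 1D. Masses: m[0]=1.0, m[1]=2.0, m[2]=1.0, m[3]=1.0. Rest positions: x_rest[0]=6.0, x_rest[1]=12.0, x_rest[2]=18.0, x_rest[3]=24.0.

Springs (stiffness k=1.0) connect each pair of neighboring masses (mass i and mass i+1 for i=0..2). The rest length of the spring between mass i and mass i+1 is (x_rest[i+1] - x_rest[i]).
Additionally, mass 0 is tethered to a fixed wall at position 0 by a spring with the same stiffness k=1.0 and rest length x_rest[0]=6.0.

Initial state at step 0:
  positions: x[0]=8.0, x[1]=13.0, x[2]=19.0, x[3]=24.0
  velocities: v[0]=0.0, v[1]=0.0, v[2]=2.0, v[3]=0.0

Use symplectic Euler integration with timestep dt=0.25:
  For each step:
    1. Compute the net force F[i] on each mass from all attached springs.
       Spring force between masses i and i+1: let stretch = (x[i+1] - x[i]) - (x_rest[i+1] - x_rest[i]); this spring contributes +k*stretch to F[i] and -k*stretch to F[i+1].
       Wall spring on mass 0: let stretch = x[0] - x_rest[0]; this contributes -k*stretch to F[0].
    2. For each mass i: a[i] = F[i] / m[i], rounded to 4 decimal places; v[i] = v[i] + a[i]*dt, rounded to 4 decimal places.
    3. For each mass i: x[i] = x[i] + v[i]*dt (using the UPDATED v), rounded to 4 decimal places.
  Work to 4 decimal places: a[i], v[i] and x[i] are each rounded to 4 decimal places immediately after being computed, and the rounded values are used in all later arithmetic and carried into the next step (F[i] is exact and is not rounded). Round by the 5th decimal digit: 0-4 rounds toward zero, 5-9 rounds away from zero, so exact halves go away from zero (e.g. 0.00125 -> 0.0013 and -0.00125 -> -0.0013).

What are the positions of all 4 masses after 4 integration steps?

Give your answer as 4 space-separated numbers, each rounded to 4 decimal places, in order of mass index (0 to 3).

Answer: 6.4856 13.3179 19.9986 24.7954

Derivation:
Step 0: x=[8.0000 13.0000 19.0000 24.0000] v=[0.0000 0.0000 2.0000 0.0000]
Step 1: x=[7.8125 13.0313 19.4375 24.0625] v=[-0.7500 0.1250 1.7500 0.2500]
Step 2: x=[7.4629 13.0997 19.7637 24.2110] v=[-1.3984 0.2734 1.3047 0.5938]
Step 3: x=[6.9992 13.2002 19.9513 24.4565] v=[-1.8549 0.4018 0.7505 0.9820]
Step 4: x=[6.4856 13.3179 19.9986 24.7954] v=[-2.0545 0.4706 0.1890 1.3557]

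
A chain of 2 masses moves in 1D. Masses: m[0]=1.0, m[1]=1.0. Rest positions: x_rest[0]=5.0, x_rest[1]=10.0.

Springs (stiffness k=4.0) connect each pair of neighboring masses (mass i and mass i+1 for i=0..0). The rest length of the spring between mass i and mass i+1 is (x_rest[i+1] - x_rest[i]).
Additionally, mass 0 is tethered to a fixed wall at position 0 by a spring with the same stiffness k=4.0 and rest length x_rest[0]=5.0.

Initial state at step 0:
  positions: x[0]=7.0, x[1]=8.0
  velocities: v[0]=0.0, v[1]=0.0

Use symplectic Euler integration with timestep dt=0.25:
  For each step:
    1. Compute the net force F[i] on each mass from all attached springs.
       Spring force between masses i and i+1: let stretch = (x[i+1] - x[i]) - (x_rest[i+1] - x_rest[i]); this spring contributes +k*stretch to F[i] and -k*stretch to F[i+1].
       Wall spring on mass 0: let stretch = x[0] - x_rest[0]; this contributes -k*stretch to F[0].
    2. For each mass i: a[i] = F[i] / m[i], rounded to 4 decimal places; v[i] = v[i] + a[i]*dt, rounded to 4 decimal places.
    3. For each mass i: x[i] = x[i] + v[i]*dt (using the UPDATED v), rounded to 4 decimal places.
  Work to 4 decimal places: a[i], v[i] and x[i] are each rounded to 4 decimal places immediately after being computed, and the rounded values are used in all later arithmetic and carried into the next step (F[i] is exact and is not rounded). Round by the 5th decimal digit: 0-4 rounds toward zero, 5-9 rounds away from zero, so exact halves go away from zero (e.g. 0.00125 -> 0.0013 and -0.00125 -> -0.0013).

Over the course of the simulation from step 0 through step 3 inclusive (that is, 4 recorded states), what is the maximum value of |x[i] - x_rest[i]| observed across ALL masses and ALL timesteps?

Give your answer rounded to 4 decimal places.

Step 0: x=[7.0000 8.0000] v=[0.0000 0.0000]
Step 1: x=[5.5000 9.0000] v=[-6.0000 4.0000]
Step 2: x=[3.5000 10.3750] v=[-8.0000 5.5000]
Step 3: x=[2.3438 11.2813] v=[-4.6250 3.6250]
Max displacement = 2.6562

Answer: 2.6562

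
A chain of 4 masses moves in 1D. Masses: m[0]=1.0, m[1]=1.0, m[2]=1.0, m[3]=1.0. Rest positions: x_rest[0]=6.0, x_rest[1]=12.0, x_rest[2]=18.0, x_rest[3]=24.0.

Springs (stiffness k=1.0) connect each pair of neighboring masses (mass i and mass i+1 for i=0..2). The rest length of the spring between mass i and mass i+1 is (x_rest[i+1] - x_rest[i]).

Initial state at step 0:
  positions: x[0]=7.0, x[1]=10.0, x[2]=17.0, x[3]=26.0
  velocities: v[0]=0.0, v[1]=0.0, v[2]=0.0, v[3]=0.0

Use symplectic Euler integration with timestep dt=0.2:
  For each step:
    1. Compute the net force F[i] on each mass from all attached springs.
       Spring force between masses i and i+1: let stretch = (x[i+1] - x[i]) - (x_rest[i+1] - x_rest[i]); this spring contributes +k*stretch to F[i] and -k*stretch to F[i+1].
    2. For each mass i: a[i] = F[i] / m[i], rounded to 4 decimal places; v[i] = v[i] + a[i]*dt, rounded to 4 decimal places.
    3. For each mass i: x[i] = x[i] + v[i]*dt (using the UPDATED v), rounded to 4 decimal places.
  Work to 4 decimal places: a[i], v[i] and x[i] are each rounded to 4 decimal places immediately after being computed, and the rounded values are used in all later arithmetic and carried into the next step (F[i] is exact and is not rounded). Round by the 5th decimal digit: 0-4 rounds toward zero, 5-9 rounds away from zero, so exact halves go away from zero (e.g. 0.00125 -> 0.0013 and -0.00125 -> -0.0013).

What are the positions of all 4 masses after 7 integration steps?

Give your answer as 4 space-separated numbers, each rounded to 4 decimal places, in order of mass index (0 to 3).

Answer: 4.8517 12.9379 18.6658 23.5446

Derivation:
Step 0: x=[7.0000 10.0000 17.0000 26.0000] v=[0.0000 0.0000 0.0000 0.0000]
Step 1: x=[6.8800 10.1600 17.0800 25.8800] v=[-0.6000 0.8000 0.4000 -0.6000]
Step 2: x=[6.6512 10.4656 17.2352 25.6480] v=[-1.1440 1.5280 0.7760 -1.1600]
Step 3: x=[6.3350 10.8894 17.4561 25.3195] v=[-1.5811 2.1190 1.1046 -1.6426]
Step 4: x=[5.9610 11.3937 17.7289 24.9164] v=[-1.8702 2.5215 1.3639 -2.0153]
Step 5: x=[5.5643 11.9341 18.0358 24.4658] v=[-1.9837 2.7020 1.5344 -2.2528]
Step 6: x=[5.1824 12.4638 18.3558 23.9980] v=[-1.9097 2.6484 1.6001 -2.3388]
Step 7: x=[4.8517 12.9379 18.6658 23.5446] v=[-1.6534 2.3705 1.5501 -2.2672]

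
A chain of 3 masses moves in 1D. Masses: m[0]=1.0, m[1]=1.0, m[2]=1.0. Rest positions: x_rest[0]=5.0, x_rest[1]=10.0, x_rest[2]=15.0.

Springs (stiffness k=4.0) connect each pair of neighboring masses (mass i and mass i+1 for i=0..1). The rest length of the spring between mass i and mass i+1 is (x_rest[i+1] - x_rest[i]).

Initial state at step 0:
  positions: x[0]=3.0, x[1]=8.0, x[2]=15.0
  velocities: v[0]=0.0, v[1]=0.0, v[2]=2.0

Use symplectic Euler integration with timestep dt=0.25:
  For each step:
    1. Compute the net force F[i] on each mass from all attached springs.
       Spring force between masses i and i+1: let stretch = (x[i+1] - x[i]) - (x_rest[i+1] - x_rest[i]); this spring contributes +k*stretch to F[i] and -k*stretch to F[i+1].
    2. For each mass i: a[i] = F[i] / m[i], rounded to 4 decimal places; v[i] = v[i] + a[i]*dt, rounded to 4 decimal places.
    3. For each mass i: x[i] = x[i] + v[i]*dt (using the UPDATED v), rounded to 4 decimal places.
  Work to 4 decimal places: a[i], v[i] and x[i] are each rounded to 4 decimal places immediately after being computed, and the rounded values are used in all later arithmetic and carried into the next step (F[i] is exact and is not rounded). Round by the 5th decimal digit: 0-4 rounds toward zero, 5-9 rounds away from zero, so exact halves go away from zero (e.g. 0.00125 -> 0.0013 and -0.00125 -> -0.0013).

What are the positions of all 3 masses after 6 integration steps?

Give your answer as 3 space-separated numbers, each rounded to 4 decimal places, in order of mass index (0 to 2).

Step 0: x=[3.0000 8.0000 15.0000] v=[0.0000 0.0000 2.0000]
Step 1: x=[3.0000 8.5000 15.0000] v=[0.0000 2.0000 0.0000]
Step 2: x=[3.1250 9.2500 14.6250] v=[0.5000 3.0000 -1.5000]
Step 3: x=[3.5313 9.8125 14.1563] v=[1.6250 2.2500 -1.8750]
Step 4: x=[4.2579 9.8907 13.8516] v=[2.9062 0.3126 -1.2188]
Step 5: x=[5.1427 9.5509 13.8067] v=[3.5390 -1.3593 -0.1797]
Step 6: x=[5.8795 9.1730 13.9478] v=[2.9472 -1.5117 0.5645]

Answer: 5.8795 9.1730 13.9478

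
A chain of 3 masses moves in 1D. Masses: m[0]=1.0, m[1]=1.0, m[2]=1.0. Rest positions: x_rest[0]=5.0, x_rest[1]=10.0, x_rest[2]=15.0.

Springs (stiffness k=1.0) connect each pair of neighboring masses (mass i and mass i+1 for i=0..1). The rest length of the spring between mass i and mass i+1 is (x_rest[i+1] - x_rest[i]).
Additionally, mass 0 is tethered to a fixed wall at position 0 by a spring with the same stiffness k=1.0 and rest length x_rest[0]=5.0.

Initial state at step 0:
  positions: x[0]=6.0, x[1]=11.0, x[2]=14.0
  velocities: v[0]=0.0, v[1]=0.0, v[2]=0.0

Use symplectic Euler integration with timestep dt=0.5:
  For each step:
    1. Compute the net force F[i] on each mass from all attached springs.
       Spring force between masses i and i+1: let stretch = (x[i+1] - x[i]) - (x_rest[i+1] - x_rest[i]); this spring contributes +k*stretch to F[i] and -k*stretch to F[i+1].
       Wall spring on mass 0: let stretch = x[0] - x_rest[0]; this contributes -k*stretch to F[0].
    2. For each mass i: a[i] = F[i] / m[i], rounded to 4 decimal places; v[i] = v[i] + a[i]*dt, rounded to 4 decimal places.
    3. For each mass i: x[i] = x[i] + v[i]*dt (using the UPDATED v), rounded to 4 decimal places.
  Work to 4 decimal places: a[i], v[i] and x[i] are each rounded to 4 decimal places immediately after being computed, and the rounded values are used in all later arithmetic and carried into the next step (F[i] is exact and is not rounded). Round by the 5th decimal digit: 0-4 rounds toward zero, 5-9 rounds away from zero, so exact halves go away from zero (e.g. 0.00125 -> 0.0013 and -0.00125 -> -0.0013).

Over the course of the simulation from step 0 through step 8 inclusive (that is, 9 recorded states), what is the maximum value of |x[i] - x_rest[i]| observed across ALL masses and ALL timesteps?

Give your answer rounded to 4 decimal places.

Answer: 1.3183

Derivation:
Step 0: x=[6.0000 11.0000 14.0000] v=[0.0000 0.0000 0.0000]
Step 1: x=[5.7500 10.5000 14.5000] v=[-0.5000 -1.0000 1.0000]
Step 2: x=[5.2500 9.8125 15.2500] v=[-1.0000 -1.3750 1.5000]
Step 3: x=[4.5781 9.3438 15.8907] v=[-1.3438 -0.9375 1.2813]
Step 4: x=[3.9531 9.3204 16.1447] v=[-1.2500 -0.0469 0.5079]
Step 5: x=[3.6817 9.6612 15.9426] v=[-0.5429 0.6816 -0.4043]
Step 6: x=[3.9847 10.0775 15.4201] v=[0.6060 0.8326 -1.0450]
Step 7: x=[4.8148 10.3063 14.8120] v=[1.6601 0.4575 -1.2163]
Step 8: x=[5.8141 10.2886 14.3274] v=[1.9985 -0.0354 -0.9692]
Max displacement = 1.3183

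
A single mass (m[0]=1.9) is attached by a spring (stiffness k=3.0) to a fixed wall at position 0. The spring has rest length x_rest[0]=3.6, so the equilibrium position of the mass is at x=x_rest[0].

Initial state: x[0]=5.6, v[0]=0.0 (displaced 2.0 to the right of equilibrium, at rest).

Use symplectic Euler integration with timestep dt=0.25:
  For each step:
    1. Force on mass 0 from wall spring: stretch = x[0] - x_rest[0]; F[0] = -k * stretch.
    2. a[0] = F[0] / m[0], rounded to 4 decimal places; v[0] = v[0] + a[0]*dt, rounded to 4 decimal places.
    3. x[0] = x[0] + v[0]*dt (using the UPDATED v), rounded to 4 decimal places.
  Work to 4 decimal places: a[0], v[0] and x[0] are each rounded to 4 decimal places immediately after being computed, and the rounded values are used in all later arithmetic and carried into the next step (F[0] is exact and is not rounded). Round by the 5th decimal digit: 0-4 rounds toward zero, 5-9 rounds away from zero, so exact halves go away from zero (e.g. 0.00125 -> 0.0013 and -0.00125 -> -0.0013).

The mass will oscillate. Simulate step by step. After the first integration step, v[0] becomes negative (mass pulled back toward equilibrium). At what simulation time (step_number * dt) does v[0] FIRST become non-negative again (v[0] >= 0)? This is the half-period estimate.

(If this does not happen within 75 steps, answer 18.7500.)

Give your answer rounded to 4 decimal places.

Step 0: x=[5.6000] v=[0.0000]
Step 1: x=[5.4026] v=[-0.7895]
Step 2: x=[5.0273] v=[-1.5011]
Step 3: x=[4.5112] v=[-2.0645]
Step 4: x=[3.9052] v=[-2.4242]
Step 5: x=[3.2690] v=[-2.5447]
Step 6: x=[2.6655] v=[-2.4141]
Step 7: x=[2.1542] v=[-2.0452]
Step 8: x=[1.7856] v=[-1.4745]
Step 9: x=[1.5960] v=[-0.7583]
Step 10: x=[1.6042] v=[0.0328]
First v>=0 after going negative at step 10, time=2.5000

Answer: 2.5000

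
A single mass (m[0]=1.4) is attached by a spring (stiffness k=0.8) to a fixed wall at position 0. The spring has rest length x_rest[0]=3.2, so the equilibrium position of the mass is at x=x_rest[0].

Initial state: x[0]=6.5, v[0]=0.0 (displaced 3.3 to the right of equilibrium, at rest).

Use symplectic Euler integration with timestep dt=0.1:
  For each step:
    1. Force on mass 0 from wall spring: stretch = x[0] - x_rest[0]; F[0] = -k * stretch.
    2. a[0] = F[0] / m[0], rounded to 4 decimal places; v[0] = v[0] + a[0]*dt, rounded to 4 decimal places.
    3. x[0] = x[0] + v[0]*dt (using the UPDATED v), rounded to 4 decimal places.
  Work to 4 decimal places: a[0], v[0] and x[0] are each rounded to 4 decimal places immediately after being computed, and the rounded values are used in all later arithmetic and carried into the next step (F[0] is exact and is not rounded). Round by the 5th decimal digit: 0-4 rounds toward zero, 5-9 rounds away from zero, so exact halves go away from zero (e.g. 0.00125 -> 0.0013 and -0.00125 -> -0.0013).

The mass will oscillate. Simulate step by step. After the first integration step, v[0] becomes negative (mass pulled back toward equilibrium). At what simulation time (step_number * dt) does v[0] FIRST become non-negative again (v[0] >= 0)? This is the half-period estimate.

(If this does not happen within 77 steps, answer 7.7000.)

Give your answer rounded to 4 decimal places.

Step 0: x=[6.5000] v=[0.0000]
Step 1: x=[6.4811] v=[-0.1886]
Step 2: x=[6.4435] v=[-0.3761]
Step 3: x=[6.3874] v=[-0.5614]
Step 4: x=[6.3131] v=[-0.7435]
Step 5: x=[6.2210] v=[-0.9214]
Step 6: x=[6.1116] v=[-1.0940]
Step 7: x=[5.9856] v=[-1.2604]
Step 8: x=[5.8436] v=[-1.4196]
Step 9: x=[5.6865] v=[-1.5707]
Step 10: x=[5.5152] v=[-1.7128]
Step 11: x=[5.3307] v=[-1.8451]
Step 12: x=[5.1340] v=[-1.9669]
Step 13: x=[4.9263] v=[-2.0774]
Step 14: x=[4.7087] v=[-2.1761]
Step 15: x=[4.4825] v=[-2.2623]
Step 16: x=[4.2489] v=[-2.3356]
Step 17: x=[4.0094] v=[-2.3955]
Step 18: x=[3.7652] v=[-2.4418]
Step 19: x=[3.5178] v=[-2.4741]
Step 20: x=[3.2686] v=[-2.4923]
Step 21: x=[3.0190] v=[-2.4962]
Step 22: x=[2.7704] v=[-2.4859]
Step 23: x=[2.5243] v=[-2.4614]
Step 24: x=[2.2820] v=[-2.4228]
Step 25: x=[2.0450] v=[-2.3703]
Step 26: x=[1.8146] v=[-2.3043]
Step 27: x=[1.5921] v=[-2.2251]
Step 28: x=[1.3788] v=[-2.1332]
Step 29: x=[1.1759] v=[-2.0291]
Step 30: x=[0.9846] v=[-1.9134]
Step 31: x=[0.8059] v=[-1.7868]
Step 32: x=[0.6409] v=[-1.6500]
Step 33: x=[0.4905] v=[-1.5038]
Step 34: x=[0.3556] v=[-1.3490]
Step 35: x=[0.2370] v=[-1.1865]
Step 36: x=[0.1353] v=[-1.0172]
Step 37: x=[0.0511] v=[-0.8421]
Step 38: x=[-0.0151] v=[-0.6622]
Step 39: x=[-0.0630] v=[-0.4785]
Step 40: x=[-0.0922] v=[-0.2920]
Step 41: x=[-0.1026] v=[-0.1039]
Step 42: x=[-0.0941] v=[0.0848]
First v>=0 after going negative at step 42, time=4.2000

Answer: 4.2000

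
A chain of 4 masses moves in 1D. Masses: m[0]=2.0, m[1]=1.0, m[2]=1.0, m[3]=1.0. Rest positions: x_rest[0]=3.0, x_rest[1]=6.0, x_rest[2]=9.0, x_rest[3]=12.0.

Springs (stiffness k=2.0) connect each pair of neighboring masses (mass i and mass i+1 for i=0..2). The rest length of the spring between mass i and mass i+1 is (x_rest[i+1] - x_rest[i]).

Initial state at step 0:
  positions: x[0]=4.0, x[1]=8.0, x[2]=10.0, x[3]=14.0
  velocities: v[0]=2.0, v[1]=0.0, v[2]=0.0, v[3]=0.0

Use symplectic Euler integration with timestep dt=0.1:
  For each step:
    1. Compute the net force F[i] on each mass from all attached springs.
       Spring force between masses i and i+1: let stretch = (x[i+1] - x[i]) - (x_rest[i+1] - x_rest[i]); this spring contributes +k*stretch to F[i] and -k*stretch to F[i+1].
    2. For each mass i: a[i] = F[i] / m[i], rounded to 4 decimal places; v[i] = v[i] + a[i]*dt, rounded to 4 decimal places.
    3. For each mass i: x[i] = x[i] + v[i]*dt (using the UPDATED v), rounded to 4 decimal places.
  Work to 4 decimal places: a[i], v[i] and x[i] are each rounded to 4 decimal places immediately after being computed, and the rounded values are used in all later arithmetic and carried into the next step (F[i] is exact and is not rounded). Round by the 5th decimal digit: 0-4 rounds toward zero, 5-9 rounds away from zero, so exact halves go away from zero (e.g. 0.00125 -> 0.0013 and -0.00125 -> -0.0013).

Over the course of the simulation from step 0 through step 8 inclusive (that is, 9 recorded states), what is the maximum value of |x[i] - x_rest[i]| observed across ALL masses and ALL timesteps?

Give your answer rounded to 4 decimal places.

Step 0: x=[4.0000 8.0000 10.0000 14.0000] v=[2.0000 0.0000 0.0000 0.0000]
Step 1: x=[4.2100 7.9600 10.0400 13.9800] v=[2.1000 -0.4000 0.4000 -0.2000]
Step 2: x=[4.4275 7.8866 10.1172 13.9412] v=[2.1750 -0.7340 0.7720 -0.3880]
Step 3: x=[4.6496 7.7886 10.2263 13.8859] v=[2.2209 -0.9797 1.0907 -0.5528]
Step 4: x=[4.8731 7.6766 10.3598 13.8174] v=[2.2348 -1.1200 1.3351 -0.6847]
Step 5: x=[5.0946 7.5622 10.5088 13.7398] v=[2.2152 -1.1441 1.4900 -0.7762]
Step 6: x=[5.3108 7.4574 10.6635 13.6576] v=[2.1620 -1.0483 1.5469 -0.8224]
Step 7: x=[5.5185 7.3738 10.8140 13.5755] v=[2.0767 -0.8364 1.5045 -0.8212]
Step 8: x=[5.7147 7.3219 10.9509 13.4982] v=[1.9622 -0.5194 1.3688 -0.7735]
Max displacement = 2.7147

Answer: 2.7147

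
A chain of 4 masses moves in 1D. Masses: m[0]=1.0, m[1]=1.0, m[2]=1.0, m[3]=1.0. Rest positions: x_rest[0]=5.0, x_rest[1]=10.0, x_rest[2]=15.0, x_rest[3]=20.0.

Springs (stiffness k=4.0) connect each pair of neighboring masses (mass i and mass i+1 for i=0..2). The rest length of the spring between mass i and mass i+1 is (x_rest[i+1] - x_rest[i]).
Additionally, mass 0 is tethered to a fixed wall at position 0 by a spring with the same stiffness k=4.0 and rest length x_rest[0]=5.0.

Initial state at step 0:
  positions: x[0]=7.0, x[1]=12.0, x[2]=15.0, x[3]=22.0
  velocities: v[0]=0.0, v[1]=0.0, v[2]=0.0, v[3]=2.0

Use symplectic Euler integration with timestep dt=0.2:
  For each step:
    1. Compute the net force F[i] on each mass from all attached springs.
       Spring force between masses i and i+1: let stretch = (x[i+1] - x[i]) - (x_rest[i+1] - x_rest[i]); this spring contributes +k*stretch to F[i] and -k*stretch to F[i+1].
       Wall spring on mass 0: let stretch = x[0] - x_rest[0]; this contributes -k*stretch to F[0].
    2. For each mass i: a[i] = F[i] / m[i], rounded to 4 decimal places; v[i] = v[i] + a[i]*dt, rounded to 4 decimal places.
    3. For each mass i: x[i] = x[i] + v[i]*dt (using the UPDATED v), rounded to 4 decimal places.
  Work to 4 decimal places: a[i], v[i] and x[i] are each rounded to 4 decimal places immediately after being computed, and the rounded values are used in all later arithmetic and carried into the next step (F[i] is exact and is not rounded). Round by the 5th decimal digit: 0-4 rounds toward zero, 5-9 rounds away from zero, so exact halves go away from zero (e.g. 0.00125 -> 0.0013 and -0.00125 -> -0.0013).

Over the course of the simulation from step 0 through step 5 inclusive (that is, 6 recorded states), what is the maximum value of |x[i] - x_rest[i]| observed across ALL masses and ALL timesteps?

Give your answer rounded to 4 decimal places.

Step 0: x=[7.0000 12.0000 15.0000 22.0000] v=[0.0000 0.0000 0.0000 2.0000]
Step 1: x=[6.6800 11.6800 15.6400 22.0800] v=[-1.6000 -1.6000 3.2000 0.4000]
Step 2: x=[6.0912 11.1936 16.6768 21.9296] v=[-2.9440 -2.4320 5.1840 -0.7520]
Step 3: x=[5.3442 10.7681 17.6767 21.7388] v=[-3.7350 -2.1274 4.9997 -0.9542]
Step 4: x=[4.6100 10.5802 18.2212 21.6980] v=[-3.6712 -0.9396 2.7225 -0.2039]
Step 5: x=[4.0934 10.6596 18.0994 21.9009] v=[-2.5830 0.3970 -0.6089 1.0147]
Max displacement = 3.2212

Answer: 3.2212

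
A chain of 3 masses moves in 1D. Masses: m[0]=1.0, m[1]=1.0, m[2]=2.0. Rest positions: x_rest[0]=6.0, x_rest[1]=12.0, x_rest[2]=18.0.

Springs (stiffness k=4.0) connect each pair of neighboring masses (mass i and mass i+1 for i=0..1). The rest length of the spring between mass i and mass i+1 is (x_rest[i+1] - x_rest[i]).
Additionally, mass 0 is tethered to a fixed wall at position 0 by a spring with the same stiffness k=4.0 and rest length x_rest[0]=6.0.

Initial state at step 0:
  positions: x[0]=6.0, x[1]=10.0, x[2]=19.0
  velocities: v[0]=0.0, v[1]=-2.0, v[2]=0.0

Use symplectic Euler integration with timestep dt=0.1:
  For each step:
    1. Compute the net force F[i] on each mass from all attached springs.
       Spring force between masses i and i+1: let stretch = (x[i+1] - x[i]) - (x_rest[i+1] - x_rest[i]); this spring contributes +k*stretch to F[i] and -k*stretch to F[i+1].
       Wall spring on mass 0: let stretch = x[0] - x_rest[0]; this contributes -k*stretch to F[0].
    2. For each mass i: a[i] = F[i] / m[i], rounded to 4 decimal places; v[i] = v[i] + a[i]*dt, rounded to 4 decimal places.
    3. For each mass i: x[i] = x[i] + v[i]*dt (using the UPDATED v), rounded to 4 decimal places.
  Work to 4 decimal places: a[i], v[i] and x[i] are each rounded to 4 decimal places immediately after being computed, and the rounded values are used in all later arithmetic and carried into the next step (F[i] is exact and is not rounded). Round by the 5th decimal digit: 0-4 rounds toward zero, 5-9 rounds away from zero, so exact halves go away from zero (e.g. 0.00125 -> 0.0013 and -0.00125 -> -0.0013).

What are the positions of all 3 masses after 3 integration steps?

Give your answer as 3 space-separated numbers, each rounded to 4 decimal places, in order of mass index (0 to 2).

Step 0: x=[6.0000 10.0000 19.0000] v=[0.0000 -2.0000 0.0000]
Step 1: x=[5.9200 10.0000 18.9400] v=[-0.8000 0.0000 -0.6000]
Step 2: x=[5.7664 10.1944 18.8212] v=[-1.5360 1.9440 -1.1880]
Step 3: x=[5.5593 10.5568 18.6499] v=[-2.0714 3.6235 -1.7134]

Answer: 5.5593 10.5568 18.6499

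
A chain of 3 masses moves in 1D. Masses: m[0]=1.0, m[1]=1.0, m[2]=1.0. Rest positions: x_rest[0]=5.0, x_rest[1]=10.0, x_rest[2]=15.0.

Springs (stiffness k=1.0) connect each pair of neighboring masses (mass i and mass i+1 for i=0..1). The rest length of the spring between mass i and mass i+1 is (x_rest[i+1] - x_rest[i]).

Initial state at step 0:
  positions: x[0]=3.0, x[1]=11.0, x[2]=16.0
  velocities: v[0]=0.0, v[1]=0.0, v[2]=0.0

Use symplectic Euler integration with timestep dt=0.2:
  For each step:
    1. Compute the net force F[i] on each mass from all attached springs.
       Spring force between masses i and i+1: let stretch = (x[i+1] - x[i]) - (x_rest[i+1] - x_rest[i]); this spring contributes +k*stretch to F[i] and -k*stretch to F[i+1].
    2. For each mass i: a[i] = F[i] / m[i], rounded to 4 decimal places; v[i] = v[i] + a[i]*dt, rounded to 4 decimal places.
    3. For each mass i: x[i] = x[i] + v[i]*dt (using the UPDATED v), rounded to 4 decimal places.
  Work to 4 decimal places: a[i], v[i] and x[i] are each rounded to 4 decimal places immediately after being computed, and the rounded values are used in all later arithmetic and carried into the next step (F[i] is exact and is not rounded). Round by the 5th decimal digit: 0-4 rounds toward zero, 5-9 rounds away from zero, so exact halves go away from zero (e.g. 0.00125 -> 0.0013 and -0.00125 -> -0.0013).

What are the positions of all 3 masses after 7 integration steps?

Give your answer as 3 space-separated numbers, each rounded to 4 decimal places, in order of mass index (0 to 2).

Answer: 5.3351 9.1242 15.5408

Derivation:
Step 0: x=[3.0000 11.0000 16.0000] v=[0.0000 0.0000 0.0000]
Step 1: x=[3.1200 10.8800 16.0000] v=[0.6000 -0.6000 0.0000]
Step 2: x=[3.3504 10.6544 15.9952] v=[1.1520 -1.1280 -0.0240]
Step 3: x=[3.6730 10.3503 15.9768] v=[1.6128 -1.5206 -0.0922]
Step 4: x=[4.0627 10.0041 15.9333] v=[1.9483 -1.7308 -0.2175]
Step 5: x=[4.4900 9.6575 15.8526] v=[2.1366 -1.7332 -0.4033]
Step 6: x=[4.9240 9.3520 15.7241] v=[2.1701 -1.5277 -0.6423]
Step 7: x=[5.3351 9.1242 15.5408] v=[2.0557 -1.1389 -0.9167]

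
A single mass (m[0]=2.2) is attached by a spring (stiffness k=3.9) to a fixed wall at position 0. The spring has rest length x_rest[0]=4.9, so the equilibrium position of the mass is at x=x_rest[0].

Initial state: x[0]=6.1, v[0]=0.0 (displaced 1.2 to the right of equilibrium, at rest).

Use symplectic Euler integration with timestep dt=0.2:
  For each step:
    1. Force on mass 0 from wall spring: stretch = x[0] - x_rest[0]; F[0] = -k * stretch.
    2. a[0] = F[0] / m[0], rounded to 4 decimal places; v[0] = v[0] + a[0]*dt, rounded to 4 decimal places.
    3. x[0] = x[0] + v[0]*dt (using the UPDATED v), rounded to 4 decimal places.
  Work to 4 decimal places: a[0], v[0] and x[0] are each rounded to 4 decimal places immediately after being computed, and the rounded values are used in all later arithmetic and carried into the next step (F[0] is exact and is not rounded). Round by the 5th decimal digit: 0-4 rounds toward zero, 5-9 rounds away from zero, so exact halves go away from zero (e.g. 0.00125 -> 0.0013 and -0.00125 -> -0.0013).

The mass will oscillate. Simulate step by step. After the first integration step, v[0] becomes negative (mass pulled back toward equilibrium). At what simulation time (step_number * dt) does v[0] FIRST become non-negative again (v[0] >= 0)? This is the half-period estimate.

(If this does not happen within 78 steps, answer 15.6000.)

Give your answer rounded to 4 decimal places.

Answer: 2.4000

Derivation:
Step 0: x=[6.1000] v=[0.0000]
Step 1: x=[6.0149] v=[-0.4255]
Step 2: x=[5.8507] v=[-0.8208]
Step 3: x=[5.6191] v=[-1.1579]
Step 4: x=[5.3365] v=[-1.4129]
Step 5: x=[5.0230] v=[-1.5677]
Step 6: x=[4.7007] v=[-1.6113]
Step 7: x=[4.3926] v=[-1.5406]
Step 8: x=[4.1205] v=[-1.3607]
Step 9: x=[3.9036] v=[-1.0843]
Step 10: x=[3.7574] v=[-0.7310]
Step 11: x=[3.6922] v=[-0.3259]
Step 12: x=[3.7127] v=[0.1023]
First v>=0 after going negative at step 12, time=2.4000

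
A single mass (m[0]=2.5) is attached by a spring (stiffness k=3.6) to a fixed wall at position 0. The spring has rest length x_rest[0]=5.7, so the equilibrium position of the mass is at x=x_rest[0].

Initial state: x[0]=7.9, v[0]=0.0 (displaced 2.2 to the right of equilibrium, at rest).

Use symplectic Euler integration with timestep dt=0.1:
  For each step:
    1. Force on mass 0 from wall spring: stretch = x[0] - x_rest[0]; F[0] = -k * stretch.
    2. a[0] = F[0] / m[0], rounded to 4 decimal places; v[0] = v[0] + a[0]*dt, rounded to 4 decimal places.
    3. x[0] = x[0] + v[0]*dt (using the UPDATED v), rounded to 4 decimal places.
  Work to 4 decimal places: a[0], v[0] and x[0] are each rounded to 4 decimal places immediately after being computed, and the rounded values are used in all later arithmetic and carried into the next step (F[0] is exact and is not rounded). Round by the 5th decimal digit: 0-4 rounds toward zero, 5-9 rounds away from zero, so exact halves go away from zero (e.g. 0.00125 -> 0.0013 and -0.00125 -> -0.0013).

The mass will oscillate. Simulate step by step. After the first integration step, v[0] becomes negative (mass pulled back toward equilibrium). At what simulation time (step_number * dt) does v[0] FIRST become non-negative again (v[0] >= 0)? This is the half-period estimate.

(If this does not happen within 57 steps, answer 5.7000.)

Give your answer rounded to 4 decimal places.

Answer: 2.7000

Derivation:
Step 0: x=[7.9000] v=[0.0000]
Step 1: x=[7.8683] v=[-0.3168]
Step 2: x=[7.8054] v=[-0.6290]
Step 3: x=[7.7122] v=[-0.9322]
Step 4: x=[7.5900] v=[-1.2220]
Step 5: x=[7.4406] v=[-1.4942]
Step 6: x=[7.2661] v=[-1.7449]
Step 7: x=[7.0691] v=[-1.9704]
Step 8: x=[6.8523] v=[-2.1676]
Step 9: x=[6.6190] v=[-2.3335]
Step 10: x=[6.3724] v=[-2.4658]
Step 11: x=[6.1161] v=[-2.5626]
Step 12: x=[5.8539] v=[-2.6225]
Step 13: x=[5.5894] v=[-2.6447]
Step 14: x=[5.3265] v=[-2.6288]
Step 15: x=[5.0690] v=[-2.5750]
Step 16: x=[4.8206] v=[-2.4841]
Step 17: x=[4.5849] v=[-2.3575]
Step 18: x=[4.3652] v=[-2.1969]
Step 19: x=[4.1647] v=[-2.0047]
Step 20: x=[3.9863] v=[-1.7836]
Step 21: x=[3.8326] v=[-1.5368]
Step 22: x=[3.7058] v=[-1.2679]
Step 23: x=[3.6077] v=[-0.9807]
Step 24: x=[3.5398] v=[-0.6794]
Step 25: x=[3.5030] v=[-0.3683]
Step 26: x=[3.4978] v=[-0.0519]
Step 27: x=[3.5243] v=[0.2652]
First v>=0 after going negative at step 27, time=2.7000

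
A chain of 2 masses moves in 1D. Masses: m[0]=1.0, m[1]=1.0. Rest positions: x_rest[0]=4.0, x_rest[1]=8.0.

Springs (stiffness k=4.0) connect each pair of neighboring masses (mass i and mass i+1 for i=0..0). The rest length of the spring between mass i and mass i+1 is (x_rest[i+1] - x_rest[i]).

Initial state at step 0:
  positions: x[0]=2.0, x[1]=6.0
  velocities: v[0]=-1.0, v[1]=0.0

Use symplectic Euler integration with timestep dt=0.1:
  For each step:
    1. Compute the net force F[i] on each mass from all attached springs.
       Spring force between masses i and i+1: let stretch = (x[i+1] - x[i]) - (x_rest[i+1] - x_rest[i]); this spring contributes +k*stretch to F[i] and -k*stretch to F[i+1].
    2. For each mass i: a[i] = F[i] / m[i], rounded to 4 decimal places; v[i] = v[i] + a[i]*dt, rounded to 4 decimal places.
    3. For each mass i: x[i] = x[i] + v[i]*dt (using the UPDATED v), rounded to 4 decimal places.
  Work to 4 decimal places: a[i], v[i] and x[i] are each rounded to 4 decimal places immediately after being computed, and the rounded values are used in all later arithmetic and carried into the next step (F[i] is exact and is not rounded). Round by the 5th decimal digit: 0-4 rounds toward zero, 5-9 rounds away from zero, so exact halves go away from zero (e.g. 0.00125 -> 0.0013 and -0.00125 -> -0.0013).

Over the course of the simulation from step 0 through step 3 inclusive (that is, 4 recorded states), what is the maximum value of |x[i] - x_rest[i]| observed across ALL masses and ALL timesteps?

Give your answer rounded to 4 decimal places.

Answer: 2.2843

Derivation:
Step 0: x=[2.0000 6.0000] v=[-1.0000 0.0000]
Step 1: x=[1.9000 6.0000] v=[-1.0000 0.0000]
Step 2: x=[1.8040 5.9960] v=[-0.9600 -0.0400]
Step 3: x=[1.7157 5.9843] v=[-0.8832 -0.1168]
Max displacement = 2.2843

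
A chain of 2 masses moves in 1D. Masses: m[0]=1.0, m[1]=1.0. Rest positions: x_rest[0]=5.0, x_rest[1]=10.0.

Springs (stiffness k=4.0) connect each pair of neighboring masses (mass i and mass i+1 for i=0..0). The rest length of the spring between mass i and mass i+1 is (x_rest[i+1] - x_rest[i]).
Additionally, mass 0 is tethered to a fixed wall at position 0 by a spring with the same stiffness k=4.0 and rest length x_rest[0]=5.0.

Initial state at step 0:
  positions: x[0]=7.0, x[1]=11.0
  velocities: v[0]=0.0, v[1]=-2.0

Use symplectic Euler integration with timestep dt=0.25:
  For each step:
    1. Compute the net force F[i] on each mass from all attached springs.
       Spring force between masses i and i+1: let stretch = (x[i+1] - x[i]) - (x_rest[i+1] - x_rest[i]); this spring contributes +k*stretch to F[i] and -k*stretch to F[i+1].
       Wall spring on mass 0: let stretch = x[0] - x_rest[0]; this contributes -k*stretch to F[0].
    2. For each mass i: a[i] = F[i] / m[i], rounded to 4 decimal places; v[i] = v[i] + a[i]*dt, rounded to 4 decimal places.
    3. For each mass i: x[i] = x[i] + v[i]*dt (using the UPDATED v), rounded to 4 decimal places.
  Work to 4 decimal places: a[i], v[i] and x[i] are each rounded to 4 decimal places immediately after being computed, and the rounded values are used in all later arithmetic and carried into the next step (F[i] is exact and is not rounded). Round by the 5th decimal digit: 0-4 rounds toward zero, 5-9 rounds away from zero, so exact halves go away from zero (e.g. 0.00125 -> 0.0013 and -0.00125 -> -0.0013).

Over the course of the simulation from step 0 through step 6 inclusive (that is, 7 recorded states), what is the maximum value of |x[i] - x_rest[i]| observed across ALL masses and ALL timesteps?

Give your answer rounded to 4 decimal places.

Answer: 2.0984

Derivation:
Step 0: x=[7.0000 11.0000] v=[0.0000 -2.0000]
Step 1: x=[6.2500 10.7500] v=[-3.0000 -1.0000]
Step 2: x=[5.0625 10.6250] v=[-4.7500 -0.5000]
Step 3: x=[4.0000 10.3594] v=[-4.2500 -1.0625]
Step 4: x=[3.5274 9.7539] v=[-1.8906 -2.4219]
Step 5: x=[3.7295 8.8418] v=[0.8085 -3.6484]
Step 6: x=[4.2773 7.9016] v=[2.1913 -3.7607]
Max displacement = 2.0984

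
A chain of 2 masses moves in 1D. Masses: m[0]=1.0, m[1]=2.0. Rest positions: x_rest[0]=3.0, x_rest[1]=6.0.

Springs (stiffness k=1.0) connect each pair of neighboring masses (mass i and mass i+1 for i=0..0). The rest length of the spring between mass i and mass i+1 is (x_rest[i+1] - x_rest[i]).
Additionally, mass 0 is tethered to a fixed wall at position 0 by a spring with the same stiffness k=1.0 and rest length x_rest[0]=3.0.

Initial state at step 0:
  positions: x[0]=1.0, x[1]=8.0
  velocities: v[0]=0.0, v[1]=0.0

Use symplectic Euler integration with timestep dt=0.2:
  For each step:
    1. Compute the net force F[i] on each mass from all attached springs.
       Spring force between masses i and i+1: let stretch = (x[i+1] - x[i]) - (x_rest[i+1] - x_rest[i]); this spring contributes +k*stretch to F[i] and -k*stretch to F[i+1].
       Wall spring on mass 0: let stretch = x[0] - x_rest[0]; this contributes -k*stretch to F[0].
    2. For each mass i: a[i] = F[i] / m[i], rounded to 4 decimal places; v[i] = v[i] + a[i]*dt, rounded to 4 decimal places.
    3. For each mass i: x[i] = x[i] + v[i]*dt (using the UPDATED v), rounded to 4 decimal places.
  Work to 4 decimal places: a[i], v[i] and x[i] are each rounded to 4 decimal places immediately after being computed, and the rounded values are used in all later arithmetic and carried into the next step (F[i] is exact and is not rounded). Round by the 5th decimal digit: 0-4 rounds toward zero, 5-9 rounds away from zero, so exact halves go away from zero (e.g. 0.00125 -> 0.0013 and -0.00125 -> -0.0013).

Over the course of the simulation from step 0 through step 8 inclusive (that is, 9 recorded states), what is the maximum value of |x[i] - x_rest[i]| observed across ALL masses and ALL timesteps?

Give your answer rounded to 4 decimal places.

Step 0: x=[1.0000 8.0000] v=[0.0000 0.0000]
Step 1: x=[1.2400 7.9200] v=[1.2000 -0.4000]
Step 2: x=[1.6976 7.7664] v=[2.2880 -0.7680]
Step 3: x=[2.3300 7.5514] v=[3.1622 -1.0749]
Step 4: x=[3.0781 7.2920] v=[3.7405 -1.2970]
Step 5: x=[3.8716 7.0083] v=[3.9677 -1.4184]
Step 6: x=[4.6357 6.7219] v=[3.8207 -1.4321]
Step 7: x=[5.2979 6.4538] v=[3.3108 -1.3407]
Step 8: x=[5.7944 6.2225] v=[2.4824 -1.1563]
Max displacement = 2.7944

Answer: 2.7944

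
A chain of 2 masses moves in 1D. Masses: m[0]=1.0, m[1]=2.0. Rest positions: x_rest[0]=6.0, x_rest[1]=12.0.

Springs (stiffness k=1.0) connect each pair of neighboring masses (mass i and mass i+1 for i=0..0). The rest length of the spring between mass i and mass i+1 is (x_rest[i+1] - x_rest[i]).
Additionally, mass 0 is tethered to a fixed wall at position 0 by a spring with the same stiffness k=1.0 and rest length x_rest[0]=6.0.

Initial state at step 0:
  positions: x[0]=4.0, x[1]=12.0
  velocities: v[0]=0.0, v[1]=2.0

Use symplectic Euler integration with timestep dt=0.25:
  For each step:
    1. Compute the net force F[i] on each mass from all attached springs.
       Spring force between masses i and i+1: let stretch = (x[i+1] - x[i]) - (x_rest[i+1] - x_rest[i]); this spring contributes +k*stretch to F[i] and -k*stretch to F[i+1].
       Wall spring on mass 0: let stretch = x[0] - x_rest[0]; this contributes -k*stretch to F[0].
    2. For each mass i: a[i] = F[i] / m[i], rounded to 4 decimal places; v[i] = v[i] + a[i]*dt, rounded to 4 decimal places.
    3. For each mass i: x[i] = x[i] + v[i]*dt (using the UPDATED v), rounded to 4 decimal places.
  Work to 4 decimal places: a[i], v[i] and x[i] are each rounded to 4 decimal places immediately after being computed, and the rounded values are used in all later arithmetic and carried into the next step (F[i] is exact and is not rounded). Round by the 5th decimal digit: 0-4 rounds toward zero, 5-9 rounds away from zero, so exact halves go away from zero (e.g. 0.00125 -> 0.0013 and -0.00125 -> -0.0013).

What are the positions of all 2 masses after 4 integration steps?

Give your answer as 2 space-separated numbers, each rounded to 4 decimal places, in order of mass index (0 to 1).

Step 0: x=[4.0000 12.0000] v=[0.0000 2.0000]
Step 1: x=[4.2500 12.4375] v=[1.0000 1.7500]
Step 2: x=[4.7461 12.8067] v=[1.9844 1.4766]
Step 3: x=[5.4494 13.1115] v=[2.8130 1.2190]
Step 4: x=[6.2910 13.3643] v=[3.3662 1.0112]

Answer: 6.2910 13.3643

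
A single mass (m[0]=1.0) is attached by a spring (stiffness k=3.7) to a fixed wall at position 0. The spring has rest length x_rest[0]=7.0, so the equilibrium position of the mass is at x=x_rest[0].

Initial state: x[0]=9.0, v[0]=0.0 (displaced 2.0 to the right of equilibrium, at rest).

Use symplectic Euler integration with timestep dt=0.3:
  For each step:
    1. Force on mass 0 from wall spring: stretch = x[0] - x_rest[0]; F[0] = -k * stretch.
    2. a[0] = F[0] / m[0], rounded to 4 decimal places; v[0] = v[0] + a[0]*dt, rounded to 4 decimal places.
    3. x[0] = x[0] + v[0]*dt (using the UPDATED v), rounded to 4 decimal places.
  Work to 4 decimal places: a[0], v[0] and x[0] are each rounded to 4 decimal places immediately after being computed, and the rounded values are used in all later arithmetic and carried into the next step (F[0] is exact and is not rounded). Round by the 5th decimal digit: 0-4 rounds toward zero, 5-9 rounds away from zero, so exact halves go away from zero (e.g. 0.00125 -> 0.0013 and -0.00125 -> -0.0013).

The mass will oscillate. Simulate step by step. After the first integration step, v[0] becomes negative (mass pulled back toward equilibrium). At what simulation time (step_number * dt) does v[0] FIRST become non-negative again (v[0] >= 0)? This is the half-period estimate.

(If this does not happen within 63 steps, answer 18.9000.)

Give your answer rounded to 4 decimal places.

Answer: 1.8000

Derivation:
Step 0: x=[9.0000] v=[0.0000]
Step 1: x=[8.3340] v=[-2.2200]
Step 2: x=[7.2238] v=[-3.7007]
Step 3: x=[6.0391] v=[-3.9491]
Step 4: x=[5.1744] v=[-2.8825]
Step 5: x=[4.9176] v=[-0.8561]
Step 6: x=[5.3542] v=[1.4554]
First v>=0 after going negative at step 6, time=1.8000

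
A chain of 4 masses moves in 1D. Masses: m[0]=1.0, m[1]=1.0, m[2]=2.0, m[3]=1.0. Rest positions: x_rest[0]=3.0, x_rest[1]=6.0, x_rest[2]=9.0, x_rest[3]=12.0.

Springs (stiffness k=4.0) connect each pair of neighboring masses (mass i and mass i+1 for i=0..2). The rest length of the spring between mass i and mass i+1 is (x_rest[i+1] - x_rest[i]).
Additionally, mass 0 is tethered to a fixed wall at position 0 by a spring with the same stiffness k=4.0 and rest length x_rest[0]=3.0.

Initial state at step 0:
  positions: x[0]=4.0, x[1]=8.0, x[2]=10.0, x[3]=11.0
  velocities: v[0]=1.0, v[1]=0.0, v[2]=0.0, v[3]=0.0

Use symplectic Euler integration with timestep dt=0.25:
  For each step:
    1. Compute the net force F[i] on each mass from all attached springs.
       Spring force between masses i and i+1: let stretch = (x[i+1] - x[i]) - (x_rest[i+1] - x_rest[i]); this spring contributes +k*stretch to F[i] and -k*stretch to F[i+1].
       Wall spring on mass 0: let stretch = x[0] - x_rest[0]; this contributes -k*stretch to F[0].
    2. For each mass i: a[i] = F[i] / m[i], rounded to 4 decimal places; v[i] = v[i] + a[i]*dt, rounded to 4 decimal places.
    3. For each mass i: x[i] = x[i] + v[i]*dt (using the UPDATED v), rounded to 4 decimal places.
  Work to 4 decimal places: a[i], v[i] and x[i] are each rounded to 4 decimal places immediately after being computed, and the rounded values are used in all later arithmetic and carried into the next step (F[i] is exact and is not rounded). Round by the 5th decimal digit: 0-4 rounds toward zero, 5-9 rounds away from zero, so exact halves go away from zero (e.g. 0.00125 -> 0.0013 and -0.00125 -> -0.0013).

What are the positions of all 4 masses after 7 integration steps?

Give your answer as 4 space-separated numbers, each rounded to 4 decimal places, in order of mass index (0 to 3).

Step 0: x=[4.0000 8.0000 10.0000 11.0000] v=[1.0000 0.0000 0.0000 0.0000]
Step 1: x=[4.2500 7.5000 9.8750 11.5000] v=[1.0000 -2.0000 -0.5000 2.0000]
Step 2: x=[4.2500 6.7813 9.6563 12.3438] v=[0.0000 -2.8750 -0.8750 3.3750]
Step 3: x=[3.8203 6.1485 9.4141 13.2657] v=[-1.7187 -2.5313 -0.9688 3.6875]
Step 4: x=[3.0176 5.7500 9.2452 13.9747] v=[-3.2108 -1.5939 -0.6758 2.8359]
Step 5: x=[2.1436 5.5422 9.2305 14.2513] v=[-3.4960 -0.8311 -0.0587 1.1064]
Step 6: x=[1.5834 5.4069 9.3824 14.0227] v=[-2.2410 -0.5414 0.6076 -0.9144]
Step 7: x=[1.5832 5.3096 9.6174 13.3840] v=[-0.0009 -0.3894 0.9400 -2.5547]

Answer: 1.5832 5.3096 9.6174 13.3840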